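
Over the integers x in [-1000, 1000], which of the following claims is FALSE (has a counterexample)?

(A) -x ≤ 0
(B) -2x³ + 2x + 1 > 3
(A) x = -1: LHS = -(-1) = 1; 1 ≤ 0 — FAILS
(B) x = 0: LHS = -2·0³ + 2·0 + 1 = 1; 1 > 3 — FAILS

Answer: Both A and B are false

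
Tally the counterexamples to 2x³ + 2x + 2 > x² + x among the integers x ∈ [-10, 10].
Counterexamples in [-10, 10]: {-10, -9, -8, -7, -6, -5, -4, -3, -2, -1}.

Counting them gives 10 values.

Answer: 10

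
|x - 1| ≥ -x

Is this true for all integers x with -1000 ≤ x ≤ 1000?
Over all integers in [-1000, 1000], LHS − RHS is smallest at x = 0, where it equals 1:
x = 0: LHS = |0 - 1| = |-1| = 1, RHS = -0 = 0; 1 ≥ 0 — holds
At the ends of the range:
x = -1000: LHS = |(-1000) - 1| = |-1001| = 1001, RHS = -(-1000) = 1000; 1001 ≥ 1000 — holds
x = 1000: LHS = |1000 - 1| = |999| = 999; 999 ≥ -1000 — holds
Hence LHS − RHS is never negative, i.e. LHS ≥ RHS throughout, so the relation holds for every integer in [-1000, 1000].

No counterexample exists.

Answer: True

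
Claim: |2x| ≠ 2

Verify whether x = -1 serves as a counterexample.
Substitute x = -1 into the relation:
x = -1: LHS = |2·(-1)| = |-2| = 2; 2 ≠ 2 — FAILS

Since the claim fails at x = -1, this value is a counterexample.

Answer: Yes, x = -1 is a counterexample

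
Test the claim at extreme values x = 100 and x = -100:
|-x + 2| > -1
x = 100: LHS = |-100 + 2| = |-98| = 98; 98 > -1 — holds
x = -100: LHS = |-(-100) + 2| = |102| = 102; 102 > -1 — holds

Answer: Yes, holds for both x = 100 and x = -100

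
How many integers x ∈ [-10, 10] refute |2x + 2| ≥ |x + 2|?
Counterexamples in [-10, 10]: {-1}.

Counting them gives 1 values.

Answer: 1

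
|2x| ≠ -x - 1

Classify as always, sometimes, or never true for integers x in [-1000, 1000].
Over all integers in [-1000, 1000], LHS − RHS is always positive; it is smallest at x = 0, where it equals 1:
x = 0: LHS = |2·0| = |0| = 0, RHS = -0 - 1 = -1; 0 ≠ -1 — holds
At the ends of the range:
x = -1000: LHS = |2·(-1000)| = |-2000| = 2000, RHS = -(-1000) - 1 = 999; 2000 ≠ 999 — holds
x = 1000: LHS = |2·1000| = |2000| = 2000, RHS = -1000 - 1 = -1001; 2000 ≠ -1001 — holds
Hence LHS − RHS is never 0, i.e. the two sides are never equal, so the relation holds for every integer in [-1000, 1000].

No counterexample exists.

Answer: Always true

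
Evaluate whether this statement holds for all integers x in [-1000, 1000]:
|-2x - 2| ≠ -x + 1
The claim fails at x = -3:
x = -3: LHS = |-2·(-3) - 2| = |4| = 4, RHS = -(-3) + 1 = 4; 4 ≠ 4 — FAILS

Because a single integer refutes it, the statement is false.

Answer: False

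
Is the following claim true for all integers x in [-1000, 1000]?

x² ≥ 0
Over all integers in [-1000, 1000], LHS − RHS is smallest at x = 0, where it equals 0:
x = 0: LHS = 0² = 0; 0 ≥ 0 — holds
At the ends of the range:
x = -1000: LHS = (-1000)² = 1000000; 1000000 ≥ 0 — holds
x = 1000: LHS = 1000² = 1000000; 1000000 ≥ 0 — holds
Hence LHS − RHS is never negative, i.e. LHS ≥ RHS throughout, so the relation holds for every integer in [-1000, 1000].

No counterexample exists.

Answer: True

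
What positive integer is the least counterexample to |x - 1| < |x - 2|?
Testing positive integers:
x = 1: LHS = |1 - 1| = |0| = 0, RHS = |1 - 2| = |-1| = 1; 0 < 1 — holds
x = 2: LHS = |2 - 1| = |1| = 1, RHS = |2 - 2| = |0| = 0; 1 < 0 — FAILS  ← smallest positive counterexample

Answer: x = 2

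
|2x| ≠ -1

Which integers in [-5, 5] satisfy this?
An absolute value is never negative, so the left side is ≥ 0 for every x, while the right side is -1. Tightest case in [-5, 5] is x = 0:
x = 0: LHS = |2·0| = |0| = 0; 0 ≠ -1 — holds
Hence LHS − RHS is never 0, i.e. the two sides are never equal, so the relation holds for every integer in [-5, 5].

Answer: All integers in [-5, 5]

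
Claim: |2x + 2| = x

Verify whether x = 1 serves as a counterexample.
Substitute x = 1 into the relation:
x = 1: LHS = |2·1 + 2| = |4| = 4; 4 = 1 — FAILS

Since the claim fails at x = 1, this value is a counterexample.

Answer: Yes, x = 1 is a counterexample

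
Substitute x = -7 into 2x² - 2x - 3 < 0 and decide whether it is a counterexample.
Substitute x = -7 into the relation:
x = -7: LHS = 2·(-7)² - 2·(-7) - 3 = 109; 109 < 0 — FAILS

Since the claim fails at x = -7, this value is a counterexample.

Answer: Yes, x = -7 is a counterexample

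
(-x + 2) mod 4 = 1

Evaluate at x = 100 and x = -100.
x = 100: LHS = (-100 + 2) mod 4 = (-98) mod 4 = 2; 2 = 1 — FAILS
x = -100: LHS = (-(-100) + 2) mod 4 = 102 mod 4 = 2; 2 = 1 — FAILS

Answer: No, fails for both x = 100 and x = -100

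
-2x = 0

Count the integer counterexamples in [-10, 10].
Counterexamples in [-10, 10]: {-10, -9, -8, -7, -6, -5, -4, -3, -2, -1, 1, 2, 3, 4, 5, 6, 7, 8, 9, 10}.

Counting them gives 20 values.

Answer: 20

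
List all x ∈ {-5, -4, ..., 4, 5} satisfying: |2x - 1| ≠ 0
Over all integers in [-5, 5], LHS − RHS is always positive; it is smallest at x = 0, where it equals 1:
x = 0: LHS = |2·0 - 1| = |-1| = 1; 1 ≠ 0 — holds
At the ends of the range:
x = -5: LHS = |2·(-5) - 1| = |-11| = 11; 11 ≠ 0 — holds
x = 5: LHS = |2·5 - 1| = |9| = 9; 9 ≠ 0 — holds
Hence LHS − RHS is never 0, i.e. the two sides are never equal, so the relation holds for every integer in [-5, 5].

Answer: All integers in [-5, 5]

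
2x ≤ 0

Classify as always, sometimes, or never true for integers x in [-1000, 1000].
Holds at x = 0: LHS = 2·0 = 0; 0 ≤ 0 — holds
Fails at x = 1: LHS = 2·1 = 2; 2 ≤ 0 — FAILS
It is satisfied by some integers in the range but not all.

Answer: Sometimes true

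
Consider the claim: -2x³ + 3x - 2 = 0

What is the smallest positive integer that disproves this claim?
Testing positive integers:
x = 1: LHS = -2·1³ + 3·1 - 2 = -1; -1 = 0 — FAILS  ← smallest positive counterexample

Answer: x = 1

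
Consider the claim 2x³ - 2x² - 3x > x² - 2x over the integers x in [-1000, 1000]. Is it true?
The claim fails at x = 0:
x = 0: LHS = 2·0³ - 2·0² - 3·0 = 0, RHS = 0² - 2·0 = 0; 0 > 0 — FAILS

Because a single integer refutes it, the statement is false.

Answer: False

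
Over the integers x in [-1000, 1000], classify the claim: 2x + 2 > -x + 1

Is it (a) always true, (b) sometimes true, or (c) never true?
Holds at x = 0: LHS = 2·0 + 2 = 2, RHS = -0 + 1 = 1; 2 > 1 — holds
Fails at x = -1: LHS = 2·(-1) + 2 = 0, RHS = -(-1) + 1 = 2; 0 > 2 — FAILS
It is satisfied by some integers in the range but not all.

Answer: Sometimes true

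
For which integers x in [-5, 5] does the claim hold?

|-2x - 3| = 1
Holds for: {-2, -1}
Fails for: {-5, -4, -3, 0, 1, 2, 3, 4, 5}

Answer: {-2, -1}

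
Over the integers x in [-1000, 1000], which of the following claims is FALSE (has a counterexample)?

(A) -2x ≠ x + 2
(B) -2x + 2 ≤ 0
(A) Track d = LHS − RHS over the integers in [-1000, 1000]. Equality would need d = 0, but d changes sign only between consecutive integers, jumping over 0:
x = -1: LHS = -2·(-1) = 2, RHS = (-1) + 2 = 1; 2 ≠ 1 — holds  (d = 1)
x = 0: LHS = -2·0 = 0, RHS = 0 + 2 = 2; 0 ≠ 2 — holds  (d = -2)
Away from these crossings d keeps a constant sign, and checking every integer in [-1000, 1000] confirms d ≠ 0 throughout. Hence the two sides are never equal, so the relation holds for every integer in [-1000, 1000].

(B) x = 0: LHS = -2·0 + 2 = 2; 2 ≤ 0 — FAILS

Only (B) has a counterexample.

Answer: B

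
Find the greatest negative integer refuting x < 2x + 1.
Testing negative integers from -1 downward:
x = -1: RHS = 2·(-1) + 1 = -1; -1 < -1 — FAILS  ← closest negative counterexample to 0

Answer: x = -1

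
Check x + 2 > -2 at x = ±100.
x = 100: LHS = 100 + 2 = 102; 102 > -2 — holds
x = -100: LHS = (-100) + 2 = -98; -98 > -2 — FAILS

Answer: Partially: holds for x = 100, fails for x = -100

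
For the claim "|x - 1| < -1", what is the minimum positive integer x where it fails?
Testing positive integers:
x = 1: LHS = |1 - 1| = |0| = 0; 0 < -1 — FAILS  ← smallest positive counterexample

Answer: x = 1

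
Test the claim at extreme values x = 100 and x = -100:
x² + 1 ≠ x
x = 100: LHS = 100² + 1 = 10001; 10001 ≠ 100 — holds
x = -100: LHS = (-100)² + 1 = 10001; 10001 ≠ -100 — holds

Answer: Yes, holds for both x = 100 and x = -100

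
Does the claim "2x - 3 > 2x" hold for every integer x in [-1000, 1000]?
The claim fails at x = 0:
x = 0: LHS = 2·0 - 3 = -3, RHS = 2·0 = 0; -3 > 0 — FAILS

Because a single integer refutes it, the statement is false.

Answer: False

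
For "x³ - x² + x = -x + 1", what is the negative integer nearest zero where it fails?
Testing negative integers from -1 downward:
x = -1: LHS = (-1)³ - (-1)² + (-1) = -3, RHS = -(-1) + 1 = 2; -3 = 2 — FAILS  ← closest negative counterexample to 0

Answer: x = -1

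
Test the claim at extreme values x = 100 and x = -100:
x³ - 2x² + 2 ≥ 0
x = 100: LHS = 100³ - 2·100² + 2 = 980002; 980002 ≥ 0 — holds
x = -100: LHS = (-100)³ - 2·(-100)² + 2 = -1019998; -1019998 ≥ 0 — FAILS

Answer: Partially: holds for x = 100, fails for x = -100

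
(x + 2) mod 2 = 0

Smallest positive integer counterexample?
Testing positive integers:
x = 1: LHS = (1 + 2) mod 2 = 3 mod 2 = 1; 1 = 0 — FAILS  ← smallest positive counterexample

Answer: x = 1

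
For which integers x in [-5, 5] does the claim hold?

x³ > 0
Holds for: {1, 2, 3, 4, 5}
Fails for: {-5, -4, -3, -2, -1, 0}

Answer: {1, 2, 3, 4, 5}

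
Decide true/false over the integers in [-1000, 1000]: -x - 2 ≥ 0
The claim fails at x = 0:
x = 0: LHS = -0 - 2 = -2; -2 ≥ 0 — FAILS

Because a single integer refutes it, the statement is false.

Answer: False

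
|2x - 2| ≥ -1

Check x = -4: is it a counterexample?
Substitute x = -4 into the relation:
x = -4: LHS = |2·(-4) - 2| = |-10| = 10; 10 ≥ -1 — holds

The relation holds at x = -4, so it is not a counterexample.

Answer: No, x = -4 is not a counterexample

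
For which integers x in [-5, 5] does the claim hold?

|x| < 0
An absolute value is never negative, so the left side is ≥ 0 for every x, while the right side is 0. Tightest case in [-5, 5] is x = 0:
x = 0: LHS = |0| = 0; 0 < 0 — FAILS
Hence LHS − RHS is never negative, i.e. LHS ≥ RHS throughout, so the claimed relation (<) fails for every integer in [-5, 5].

Answer: None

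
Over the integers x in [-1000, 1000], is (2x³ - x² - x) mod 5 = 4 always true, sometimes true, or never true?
For a polynomial with integer coefficients, its value mod 5 depends only on x mod 5, so it suffices to check one representative of each residue class, x = 0, 1, 2, 3, 4:
x = 0: LHS = (2·0³ - 0² - 0) mod 5 = 0 mod 5 = 0; 0 = 4 — FAILS
x = 1: LHS = (2·1³ - 1² - 1) mod 5 = 0 mod 5 = 0; 0 = 4 — FAILS
x = 2: LHS = (2·2³ - 2² - 2) mod 5 = 10 mod 5 = 0; 0 = 4 — FAILS
x = 3: LHS = (2·3³ - 3² - 3) mod 5 = 42 mod 5 = 2; 2 = 4 — FAILS
x = 4: LHS = (2·4³ - 4² - 4) mod 5 = 108 mod 5 = 3; 3 = 4 — FAILS
The relation fails in every residue class, so the claimed relation (=) fails for every integer in [-1000, 1000].

No integer in the range satisfies it.

Answer: Never true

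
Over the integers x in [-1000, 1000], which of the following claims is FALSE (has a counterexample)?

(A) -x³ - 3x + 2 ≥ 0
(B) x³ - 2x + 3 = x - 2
(A) x = 1: LHS = -1³ - 3·1 + 2 = -2; -2 ≥ 0 — FAILS
(B) x = 0: LHS = 0³ - 2·0 + 3 = 3, RHS = 0 - 2 = -2; 3 = -2 — FAILS

Answer: Both A and B are false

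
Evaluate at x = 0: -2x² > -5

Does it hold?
x = 0: LHS = -2·0² = 0; 0 > -5 — holds

The relation is satisfied at x = 0.

Answer: Yes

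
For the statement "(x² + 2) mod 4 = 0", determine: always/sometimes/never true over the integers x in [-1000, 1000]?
For a polynomial with integer coefficients, its value mod 4 depends only on x mod 4, so it suffices to check one representative of each residue class, x = 0, 1, 2, 3:
x = 0: LHS = (0² + 2) mod 4 = 2 mod 4 = 2; 2 = 0 — FAILS
x = 1: LHS = (1² + 2) mod 4 = 3 mod 4 = 3; 3 = 0 — FAILS
x = 2: LHS = (2² + 2) mod 4 = 6 mod 4 = 2; 2 = 0 — FAILS
x = 3: LHS = (3² + 2) mod 4 = 11 mod 4 = 3; 3 = 0 — FAILS
The relation fails in every residue class, so the claimed relation (=) fails for every integer in [-1000, 1000].

No integer in the range satisfies it.

Answer: Never true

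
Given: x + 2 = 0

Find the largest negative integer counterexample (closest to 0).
Testing negative integers from -1 downward:
x = -1: LHS = (-1) + 2 = 1; 1 = 0 — FAILS  ← closest negative counterexample to 0

Answer: x = -1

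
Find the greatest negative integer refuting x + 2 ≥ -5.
Testing negative integers from -1 downward:
(x = -1 through x = -2 all satisfy the relation; showing from x = -3.)
x = -3: LHS = (-3) + 2 = -1; -1 ≥ -5 — holds
x = -4: LHS = (-4) + 2 = -2; -2 ≥ -5 — holds
x = -5: LHS = (-5) + 2 = -3; -3 ≥ -5 — holds
x = -6: LHS = (-6) + 2 = -4; -4 ≥ -5 — holds
x = -7: LHS = (-7) + 2 = -5; -5 ≥ -5 — holds
x = -8: LHS = (-8) + 2 = -6; -6 ≥ -5 — FAILS  ← closest negative counterexample to 0

Answer: x = -8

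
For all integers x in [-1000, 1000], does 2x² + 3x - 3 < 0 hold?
The claim fails at x = 1:
x = 1: LHS = 2·1² + 3·1 - 3 = 2; 2 < 0 — FAILS

Because a single integer refutes it, the statement is false.

Answer: False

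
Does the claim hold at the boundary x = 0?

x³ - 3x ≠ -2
x = 0: LHS = 0³ - 3·0 = 0; 0 ≠ -2 — holds

The relation is satisfied at x = 0.

Answer: Yes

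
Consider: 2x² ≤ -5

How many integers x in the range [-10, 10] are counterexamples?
Counterexamples in [-10, 10]: {-10, -9, -8, -7, -6, -5, -4, -3, -2, -1, 0, 1, 2, 3, 4, 5, 6, 7, 8, 9, 10}.

Counting them gives 21 values.

Answer: 21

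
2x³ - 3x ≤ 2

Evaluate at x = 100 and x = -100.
x = 100: LHS = 2·100³ - 3·100 = 1999700; 1999700 ≤ 2 — FAILS
x = -100: LHS = 2·(-100)³ - 3·(-100) = -1999700; -1999700 ≤ 2 — holds

Answer: Partially: fails for x = 100, holds for x = -100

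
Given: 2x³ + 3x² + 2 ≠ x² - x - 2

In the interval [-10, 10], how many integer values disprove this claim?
Track d = LHS − RHS over the integers in [-10, 10]. Equality would need d = 0, but d changes sign only between consecutive integers, jumping over 0:
x = -2: LHS = 2·(-2)³ + 3·(-2)² + 2 = -2, RHS = (-2)² - (-2) - 2 = 4; -2 ≠ 4 — holds  (d = -6)
x = -1: LHS = 2·(-1)³ + 3·(-1)² + 2 = 3, RHS = (-1)² - (-1) - 2 = 0; 3 ≠ 0 — holds  (d = 3)
Away from these crossings d keeps a constant sign, and checking every integer in [-10, 10] confirms d ≠ 0 throughout. Hence the two sides are never equal, so the relation holds for every integer in [-10, 10].

No counterexample appears in that range.

Answer: 0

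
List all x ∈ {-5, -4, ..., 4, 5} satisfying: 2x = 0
Holds for: {0}
Fails for: {-5, -4, -3, -2, -1, 1, 2, 3, 4, 5}

Answer: {0}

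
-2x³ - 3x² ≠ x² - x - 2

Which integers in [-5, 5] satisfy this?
Holds for: {-5, -4, -3, -1, 0, 1, 2, 3, 4, 5}
Fails for: {-2}

Answer: {-5, -4, -3, -1, 0, 1, 2, 3, 4, 5}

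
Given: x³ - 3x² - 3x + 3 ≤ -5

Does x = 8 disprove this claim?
Substitute x = 8 into the relation:
x = 8: LHS = 8³ - 3·8² - 3·8 + 3 = 299; 299 ≤ -5 — FAILS

Since the claim fails at x = 8, this value is a counterexample.

Answer: Yes, x = 8 is a counterexample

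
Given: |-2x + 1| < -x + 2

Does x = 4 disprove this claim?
Substitute x = 4 into the relation:
x = 4: LHS = |-2·4 + 1| = |-7| = 7, RHS = -4 + 2 = -2; 7 < -2 — FAILS

Since the claim fails at x = 4, this value is a counterexample.

Answer: Yes, x = 4 is a counterexample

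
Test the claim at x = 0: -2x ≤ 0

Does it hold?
x = 0: LHS = -2·0 = 0; 0 ≤ 0 — holds

The relation is satisfied at x = 0.

Answer: Yes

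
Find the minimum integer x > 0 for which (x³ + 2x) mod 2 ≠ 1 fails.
Testing positive integers:
x = 1: LHS = (1³ + 2·1) mod 2 = 3 mod 2 = 1; 1 ≠ 1 — FAILS  ← smallest positive counterexample

Answer: x = 1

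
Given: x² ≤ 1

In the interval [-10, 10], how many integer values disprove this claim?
Counterexamples in [-10, 10]: {-10, -9, -8, -7, -6, -5, -4, -3, -2, 2, 3, 4, 5, 6, 7, 8, 9, 10}.

Counting them gives 18 values.

Answer: 18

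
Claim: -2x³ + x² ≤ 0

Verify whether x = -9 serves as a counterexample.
Substitute x = -9 into the relation:
x = -9: LHS = -2·(-9)³ + (-9)² = 1539; 1539 ≤ 0 — FAILS

Since the claim fails at x = -9, this value is a counterexample.

Answer: Yes, x = -9 is a counterexample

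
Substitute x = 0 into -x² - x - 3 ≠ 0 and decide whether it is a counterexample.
Substitute x = 0 into the relation:
x = 0: LHS = -0² - 0 - 3 = -3; -3 ≠ 0 — holds

The relation holds at x = 0, so it is not a counterexample.

Answer: No, x = 0 is not a counterexample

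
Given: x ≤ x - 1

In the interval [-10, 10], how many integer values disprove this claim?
Counterexamples in [-10, 10]: {-10, -9, -8, -7, -6, -5, -4, -3, -2, -1, 0, 1, 2, 3, 4, 5, 6, 7, 8, 9, 10}.

Counting them gives 21 values.

Answer: 21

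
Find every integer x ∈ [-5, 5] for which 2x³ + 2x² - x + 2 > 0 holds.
Holds for: {-1, 0, 1, 2, 3, 4, 5}
Fails for: {-5, -4, -3, -2}

Answer: {-1, 0, 1, 2, 3, 4, 5}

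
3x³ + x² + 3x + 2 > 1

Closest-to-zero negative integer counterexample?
Testing negative integers from -1 downward:
x = -1: LHS = 3·(-1)³ + (-1)² + 3·(-1) + 2 = -3; -3 > 1 — FAILS  ← closest negative counterexample to 0

Answer: x = -1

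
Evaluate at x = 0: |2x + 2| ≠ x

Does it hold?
x = 0: LHS = |2·0 + 2| = |2| = 2; 2 ≠ 0 — holds

The relation is satisfied at x = 0.

Answer: Yes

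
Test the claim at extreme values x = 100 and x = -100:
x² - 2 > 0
x = 100: LHS = 100² - 2 = 9998; 9998 > 0 — holds
x = -100: LHS = (-100)² - 2 = 9998; 9998 > 0 — holds

Answer: Yes, holds for both x = 100 and x = -100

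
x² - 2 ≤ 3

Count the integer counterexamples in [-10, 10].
Counterexamples in [-10, 10]: {-10, -9, -8, -7, -6, -5, -4, -3, 3, 4, 5, 6, 7, 8, 9, 10}.

Counting them gives 16 values.

Answer: 16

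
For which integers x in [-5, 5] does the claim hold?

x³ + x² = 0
Holds for: {-1, 0}
Fails for: {-5, -4, -3, -2, 1, 2, 3, 4, 5}

Answer: {-1, 0}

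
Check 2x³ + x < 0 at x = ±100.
x = 100: LHS = 2·100³ + 100 = 2000100; 2000100 < 0 — FAILS
x = -100: LHS = 2·(-100)³ + (-100) = -2000100; -2000100 < 0 — holds

Answer: Partially: fails for x = 100, holds for x = -100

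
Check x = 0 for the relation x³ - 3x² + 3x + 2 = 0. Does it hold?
x = 0: LHS = 0³ - 3·0² + 3·0 + 2 = 2; 2 = 0 — FAILS

The relation fails at x = 0, so x = 0 is a counterexample.

Answer: No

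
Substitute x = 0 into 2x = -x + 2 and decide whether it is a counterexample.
Substitute x = 0 into the relation:
x = 0: LHS = 2·0 = 0, RHS = -0 + 2 = 2; 0 = 2 — FAILS

Since the claim fails at x = 0, this value is a counterexample.

Answer: Yes, x = 0 is a counterexample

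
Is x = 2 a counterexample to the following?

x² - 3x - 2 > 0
Substitute x = 2 into the relation:
x = 2: LHS = 2² - 3·2 - 2 = -4; -4 > 0 — FAILS

Since the claim fails at x = 2, this value is a counterexample.

Answer: Yes, x = 2 is a counterexample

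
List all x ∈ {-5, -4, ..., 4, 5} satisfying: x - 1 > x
Over all integers in [-5, 5], LHS − RHS is largest at x = 0, where it equals -1:
x = 0: LHS = 0 - 1 = -1; -1 > 0 — FAILS
At the ends of the range:
x = -5: LHS = (-5) - 1 = -6; -6 > -5 — FAILS
x = 5: LHS = 5 - 1 = 4; 4 > 5 — FAILS
Hence LHS − RHS is never positive, i.e. LHS ≤ RHS throughout, so the claimed relation (>) fails for every integer in [-5, 5].

Answer: None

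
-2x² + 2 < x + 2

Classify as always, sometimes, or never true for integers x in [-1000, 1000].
Holds at x = 1: LHS = -2·1² + 2 = 0, RHS = 1 + 2 = 3; 0 < 3 — holds
Fails at x = 0: LHS = -2·0² + 2 = 2, RHS = 0 + 2 = 2; 2 < 2 — FAILS
It is satisfied by some integers in the range but not all.

Answer: Sometimes true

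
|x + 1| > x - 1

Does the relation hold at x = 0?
x = 0: LHS = |0 + 1| = |1| = 1, RHS = 0 - 1 = -1; 1 > -1 — holds

The relation is satisfied at x = 0.

Answer: Yes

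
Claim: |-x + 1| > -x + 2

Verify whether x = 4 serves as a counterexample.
Substitute x = 4 into the relation:
x = 4: LHS = |-4 + 1| = |-3| = 3, RHS = -4 + 2 = -2; 3 > -2 — holds

The claim holds here, so x = 4 is not a counterexample. (A counterexample exists elsewhere, e.g. x = 0.)

Answer: No, x = 4 is not a counterexample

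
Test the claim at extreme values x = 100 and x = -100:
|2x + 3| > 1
x = 100: LHS = |2·100 + 3| = |203| = 203; 203 > 1 — holds
x = -100: LHS = |2·(-100) + 3| = |-197| = 197; 197 > 1 — holds

Answer: Yes, holds for both x = 100 and x = -100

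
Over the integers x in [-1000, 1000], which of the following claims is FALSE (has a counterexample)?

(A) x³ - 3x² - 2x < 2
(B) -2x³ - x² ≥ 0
(A) x = 4: LHS = 4³ - 3·4² - 2·4 = 8; 8 < 2 — FAILS
(B) x = 1: LHS = -2·1³ - 1² = -3; -3 ≥ 0 — FAILS

Answer: Both A and B are false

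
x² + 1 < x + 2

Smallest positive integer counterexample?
Testing positive integers:
x = 1: LHS = 1² + 1 = 2, RHS = 1 + 2 = 3; 2 < 3 — holds
x = 2: LHS = 2² + 1 = 5, RHS = 2 + 2 = 4; 5 < 4 — FAILS  ← smallest positive counterexample

Answer: x = 2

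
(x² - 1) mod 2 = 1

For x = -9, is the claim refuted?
Substitute x = -9 into the relation:
x = -9: LHS = ((-9)² - 1) mod 2 = 80 mod 2 = 0; 0 = 1 — FAILS

Since the claim fails at x = -9, this value is a counterexample.

Answer: Yes, x = -9 is a counterexample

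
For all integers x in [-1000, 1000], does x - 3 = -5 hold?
The claim fails at x = 0:
x = 0: LHS = 0 - 3 = -3; -3 = -5 — FAILS

Because a single integer refutes it, the statement is false.

Answer: False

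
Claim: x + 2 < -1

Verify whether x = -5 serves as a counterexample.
Substitute x = -5 into the relation:
x = -5: LHS = (-5) + 2 = -3; -3 < -1 — holds

The claim holds here, so x = -5 is not a counterexample. (A counterexample exists elsewhere, e.g. x = 0.)

Answer: No, x = -5 is not a counterexample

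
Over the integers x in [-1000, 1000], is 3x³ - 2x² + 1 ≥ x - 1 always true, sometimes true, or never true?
Holds at x = 0: LHS = 3·0³ - 2·0² + 1 = 1, RHS = 0 - 1 = -1; 1 ≥ -1 — holds
Fails at x = -1: LHS = 3·(-1)³ - 2·(-1)² + 1 = -4, RHS = (-1) - 1 = -2; -4 ≥ -2 — FAILS
It is satisfied by some integers in the range but not all.

Answer: Sometimes true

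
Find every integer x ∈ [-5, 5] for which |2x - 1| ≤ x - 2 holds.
Over all integers in [-5, 5], LHS − RHS is smallest at x = 1, where it equals 2:
x = 1: LHS = |2·1 - 1| = |1| = 1, RHS = 1 - 2 = -1; 1 ≤ -1 — FAILS
At the ends of the range:
x = -5: LHS = |2·(-5) - 1| = |-11| = 11, RHS = (-5) - 2 = -7; 11 ≤ -7 — FAILS
x = 5: LHS = |2·5 - 1| = |9| = 9, RHS = 5 - 2 = 3; 9 ≤ 3 — FAILS
Hence LHS − RHS is never zero or negative, i.e. LHS > RHS throughout, so the claimed relation (≤) fails for every integer in [-5, 5].

Answer: None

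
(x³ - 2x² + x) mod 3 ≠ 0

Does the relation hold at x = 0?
x = 0: LHS = (0³ - 2·0² + 0) mod 3 = 0 mod 3 = 0; 0 ≠ 0 — FAILS

The relation fails at x = 0, so x = 0 is a counterexample.

Answer: No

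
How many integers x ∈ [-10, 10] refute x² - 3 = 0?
Counterexamples in [-10, 10]: {-10, -9, -8, -7, -6, -5, -4, -3, -2, -1, 0, 1, 2, 3, 4, 5, 6, 7, 8, 9, 10}.

Counting them gives 21 values.

Answer: 21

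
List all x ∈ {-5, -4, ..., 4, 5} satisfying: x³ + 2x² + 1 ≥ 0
Holds for: {-2, -1, 0, 1, 2, 3, 4, 5}
Fails for: {-5, -4, -3}

Answer: {-2, -1, 0, 1, 2, 3, 4, 5}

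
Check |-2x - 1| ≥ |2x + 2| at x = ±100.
x = 100: LHS = |-2·100 - 1| = |-201| = 201, RHS = |2·100 + 2| = |202| = 202; 201 ≥ 202 — FAILS
x = -100: LHS = |-2·(-100) - 1| = |199| = 199, RHS = |2·(-100) + 2| = |-198| = 198; 199 ≥ 198 — holds

Answer: Partially: fails for x = 100, holds for x = -100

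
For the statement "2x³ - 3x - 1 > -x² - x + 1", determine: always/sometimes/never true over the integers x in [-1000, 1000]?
Holds at x = 2: LHS = 2·2³ - 3·2 - 1 = 9, RHS = -2² - 2 + 1 = -5; 9 > -5 — holds
Fails at x = 0: LHS = 2·0³ - 3·0 - 1 = -1, RHS = -0² - 0 + 1 = 1; -1 > 1 — FAILS
It is satisfied by some integers in the range but not all.

Answer: Sometimes true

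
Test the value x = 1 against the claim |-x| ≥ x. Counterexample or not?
Substitute x = 1 into the relation:
x = 1: LHS = |-1| = 1; 1 ≥ 1 — holds

The relation holds at x = 1, so it is not a counterexample.

Answer: No, x = 1 is not a counterexample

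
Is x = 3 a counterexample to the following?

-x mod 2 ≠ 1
Substitute x = 3 into the relation:
x = 3: LHS = (-3) mod 2 = 1; 1 ≠ 1 — FAILS

Since the claim fails at x = 3, this value is a counterexample.

Answer: Yes, x = 3 is a counterexample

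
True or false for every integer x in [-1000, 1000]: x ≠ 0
The claim fails at x = 0:
x = 0: 0 ≠ 0 — FAILS

Because a single integer refutes it, the statement is false.

Answer: False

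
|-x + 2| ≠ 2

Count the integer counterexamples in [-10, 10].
Counterexamples in [-10, 10]: {0, 4}.

Counting them gives 2 values.

Answer: 2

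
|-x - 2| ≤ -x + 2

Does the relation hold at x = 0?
x = 0: LHS = |-0 - 2| = |-2| = 2, RHS = -0 + 2 = 2; 2 ≤ 2 — holds

The relation is satisfied at x = 0.

Answer: Yes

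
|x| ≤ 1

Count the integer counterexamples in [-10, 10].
Counterexamples in [-10, 10]: {-10, -9, -8, -7, -6, -5, -4, -3, -2, 2, 3, 4, 5, 6, 7, 8, 9, 10}.

Counting them gives 18 values.

Answer: 18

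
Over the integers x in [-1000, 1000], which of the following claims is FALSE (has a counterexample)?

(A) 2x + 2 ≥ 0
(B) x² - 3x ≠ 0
(A) x = -2: LHS = 2·(-2) + 2 = -2; -2 ≥ 0 — FAILS
(B) x = 0: LHS = 0² - 3·0 = 0; 0 ≠ 0 — FAILS

Answer: Both A and B are false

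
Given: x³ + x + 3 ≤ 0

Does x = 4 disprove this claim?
Substitute x = 4 into the relation:
x = 4: LHS = 4³ + 4 + 3 = 71; 71 ≤ 0 — FAILS

Since the claim fails at x = 4, this value is a counterexample.

Answer: Yes, x = 4 is a counterexample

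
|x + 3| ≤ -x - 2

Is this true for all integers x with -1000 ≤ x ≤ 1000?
The claim fails at x = 0:
x = 0: LHS = |0 + 3| = |3| = 3, RHS = -0 - 2 = -2; 3 ≤ -2 — FAILS

Because a single integer refutes it, the statement is false.

Answer: False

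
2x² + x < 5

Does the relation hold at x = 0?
x = 0: LHS = 2·0² + 0 = 0; 0 < 5 — holds

The relation is satisfied at x = 0.

Answer: Yes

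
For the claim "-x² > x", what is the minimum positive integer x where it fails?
Testing positive integers:
x = 1: LHS = -1² = -1; -1 > 1 — FAILS  ← smallest positive counterexample

Answer: x = 1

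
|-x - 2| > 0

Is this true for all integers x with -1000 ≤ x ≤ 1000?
The claim fails at x = -2:
x = -2: LHS = |-(-2) - 2| = |0| = 0; 0 > 0 — FAILS

Because a single integer refutes it, the statement is false.

Answer: False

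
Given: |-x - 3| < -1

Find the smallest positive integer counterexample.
Testing positive integers:
x = 1: LHS = |-1 - 3| = |-4| = 4; 4 < -1 — FAILS  ← smallest positive counterexample

Answer: x = 1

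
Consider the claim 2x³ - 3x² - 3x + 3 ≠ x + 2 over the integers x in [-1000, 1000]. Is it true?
The claim fails at x = -1:
x = -1: LHS = 2·(-1)³ - 3·(-1)² - 3·(-1) + 3 = 1, RHS = (-1) + 2 = 1; 1 ≠ 1 — FAILS

Because a single integer refutes it, the statement is false.

Answer: False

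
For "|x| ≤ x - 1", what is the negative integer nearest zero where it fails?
Testing negative integers from -1 downward:
x = -1: LHS = |-1| = 1, RHS = (-1) - 1 = -2; 1 ≤ -2 — FAILS  ← closest negative counterexample to 0

Answer: x = -1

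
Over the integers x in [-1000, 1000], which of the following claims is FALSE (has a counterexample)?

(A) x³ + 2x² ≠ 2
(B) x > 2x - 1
(A) Track d = LHS − RHS over the integers in [-1000, 1000]. Equality would need d = 0, but d changes sign only between consecutive integers, jumping over 0:
x = 0: LHS = 0³ + 2·0² = 0; 0 ≠ 2 — holds  (d = -2)
x = 1: LHS = 1³ + 2·1² = 3; 3 ≠ 2 — holds  (d = 1)
Away from these crossings d keeps a constant sign, and checking every integer in [-1000, 1000] confirms d ≠ 0 throughout. Hence the two sides are never equal, so the relation holds for every integer in [-1000, 1000].

(B) x = 1: RHS = 2·1 - 1 = 1; 1 > 1 — FAILS

Only (B) has a counterexample.

Answer: B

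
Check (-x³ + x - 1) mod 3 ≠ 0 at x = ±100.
x = 100: LHS = (-100³ + 100 - 1) mod 3 = (-999901) mod 3 = 2; 2 ≠ 0 — holds
x = -100: LHS = (-(-100)³ + (-100) - 1) mod 3 = 999899 mod 3 = 2; 2 ≠ 0 — holds

Answer: Yes, holds for both x = 100 and x = -100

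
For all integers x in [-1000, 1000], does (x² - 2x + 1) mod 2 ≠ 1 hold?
The claim fails at x = 0:
x = 0: LHS = (0² - 2·0 + 1) mod 2 = 1 mod 2 = 1; 1 ≠ 1 — FAILS

Because a single integer refutes it, the statement is false.

Answer: False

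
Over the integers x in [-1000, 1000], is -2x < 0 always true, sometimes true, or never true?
Holds at x = 1: LHS = -2·1 = -2; -2 < 0 — holds
Fails at x = 0: LHS = -2·0 = 0; 0 < 0 — FAILS
It is satisfied by some integers in the range but not all.

Answer: Sometimes true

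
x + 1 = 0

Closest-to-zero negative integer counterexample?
Testing negative integers from -1 downward:
x = -1: LHS = (-1) + 1 = 0; 0 = 0 — holds
x = -2: LHS = (-2) + 1 = -1; -1 = 0 — FAILS  ← closest negative counterexample to 0

Answer: x = -2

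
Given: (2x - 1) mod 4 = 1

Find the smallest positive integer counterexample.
Testing positive integers:
x = 1: LHS = (2·1 - 1) mod 4 = 1 mod 4 = 1; 1 = 1 — holds
x = 2: LHS = (2·2 - 1) mod 4 = 3 mod 4 = 3; 3 = 1 — FAILS  ← smallest positive counterexample

Answer: x = 2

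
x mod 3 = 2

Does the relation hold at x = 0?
x = 0: LHS = 0 mod 3 = 0; 0 = 2 — FAILS

The relation fails at x = 0, so x = 0 is a counterexample.

Answer: No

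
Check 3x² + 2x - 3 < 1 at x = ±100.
x = 100: LHS = 3·100² + 2·100 - 3 = 30197; 30197 < 1 — FAILS
x = -100: LHS = 3·(-100)² + 2·(-100) - 3 = 29797; 29797 < 1 — FAILS

Answer: No, fails for both x = 100 and x = -100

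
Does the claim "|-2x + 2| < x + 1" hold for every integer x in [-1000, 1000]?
The claim fails at x = 0:
x = 0: LHS = |-2·0 + 2| = |2| = 2, RHS = 0 + 1 = 1; 2 < 1 — FAILS

Because a single integer refutes it, the statement is false.

Answer: False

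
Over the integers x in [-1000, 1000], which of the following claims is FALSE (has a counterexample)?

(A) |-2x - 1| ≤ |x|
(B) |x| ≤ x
(A) x = 0: LHS = |-2·0 - 1| = |-1| = 1, RHS = |0| = 0; 1 ≤ 0 — FAILS
(B) x = -1: LHS = |-1| = 1; 1 ≤ -1 — FAILS

Answer: Both A and B are false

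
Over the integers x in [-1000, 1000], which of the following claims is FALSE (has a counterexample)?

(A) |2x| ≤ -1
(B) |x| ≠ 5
(A) x = 0: LHS = |2·0| = |0| = 0; 0 ≤ -1 — FAILS
(B) x = 5: LHS = |5| = 5; 5 ≠ 5 — FAILS

Answer: Both A and B are false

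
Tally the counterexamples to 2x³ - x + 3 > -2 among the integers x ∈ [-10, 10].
Counterexamples in [-10, 10]: {-10, -9, -8, -7, -6, -5, -4, -3, -2}.

Counting them gives 9 values.

Answer: 9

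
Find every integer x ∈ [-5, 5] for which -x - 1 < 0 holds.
Holds for: {0, 1, 2, 3, 4, 5}
Fails for: {-5, -4, -3, -2, -1}

Answer: {0, 1, 2, 3, 4, 5}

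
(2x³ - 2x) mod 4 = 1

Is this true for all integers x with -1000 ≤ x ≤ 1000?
The claim fails at x = 0:
x = 0: LHS = (2·0³ - 2·0) mod 4 = 0 mod 4 = 0; 0 = 1 — FAILS

Because a single integer refutes it, the statement is false.

Answer: False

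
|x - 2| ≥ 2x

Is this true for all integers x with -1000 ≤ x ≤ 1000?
The claim fails at x = 1:
x = 1: LHS = |1 - 2| = |-1| = 1, RHS = 2·1 = 2; 1 ≥ 2 — FAILS

Because a single integer refutes it, the statement is false.

Answer: False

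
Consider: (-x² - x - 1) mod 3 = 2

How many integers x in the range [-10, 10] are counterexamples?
Counterexamples in [-10, 10]: {-8, -5, -2, 1, 4, 7, 10}.

Counting them gives 7 values.

Answer: 7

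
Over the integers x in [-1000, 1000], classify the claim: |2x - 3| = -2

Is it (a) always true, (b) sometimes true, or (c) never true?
An absolute value is never negative, so the left side is ≥ 0 for every x, while the right side is -2. Tightest case in [-1000, 1000] is x = 1:
x = 1: LHS = |2·1 - 3| = |-1| = 1; 1 = -2 — FAILS
Hence LHS − RHS is never 0, i.e. the two sides are never equal, so the claimed relation (=) fails for every integer in [-1000, 1000].

No integer in the range satisfies it.

Answer: Never true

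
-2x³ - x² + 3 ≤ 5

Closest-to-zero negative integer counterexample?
Testing negative integers from -1 downward:
x = -1: LHS = -2·(-1)³ - (-1)² + 3 = 4; 4 ≤ 5 — holds
x = -2: LHS = -2·(-2)³ - (-2)² + 3 = 15; 15 ≤ 5 — FAILS  ← closest negative counterexample to 0

Answer: x = -2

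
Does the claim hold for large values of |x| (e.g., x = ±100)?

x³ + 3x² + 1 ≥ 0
x = 100: LHS = 100³ + 3·100² + 1 = 1030001; 1030001 ≥ 0 — holds
x = -100: LHS = (-100)³ + 3·(-100)² + 1 = -969999; -969999 ≥ 0 — FAILS

Answer: Partially: holds for x = 100, fails for x = -100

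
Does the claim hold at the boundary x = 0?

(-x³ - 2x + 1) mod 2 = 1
x = 0: LHS = (-0³ - 2·0 + 1) mod 2 = 1 mod 2 = 1; 1 = 1 — holds

The relation is satisfied at x = 0.

Answer: Yes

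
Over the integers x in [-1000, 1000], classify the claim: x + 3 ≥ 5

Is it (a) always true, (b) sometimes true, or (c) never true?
Holds at x = 2: LHS = 2 + 3 = 5; 5 ≥ 5 — holds
Fails at x = 0: LHS = 0 + 3 = 3; 3 ≥ 5 — FAILS
It is satisfied by some integers in the range but not all.

Answer: Sometimes true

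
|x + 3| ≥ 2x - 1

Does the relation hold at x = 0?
x = 0: LHS = |0 + 3| = |3| = 3, RHS = 2·0 - 1 = -1; 3 ≥ -1 — holds

The relation is satisfied at x = 0.

Answer: Yes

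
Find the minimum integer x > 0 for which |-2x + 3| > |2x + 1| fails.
Testing positive integers:
x = 1: LHS = |-2·1 + 3| = |1| = 1, RHS = |2·1 + 1| = |3| = 3; 1 > 3 — FAILS  ← smallest positive counterexample

Answer: x = 1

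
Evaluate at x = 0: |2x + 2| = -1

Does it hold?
x = 0: LHS = |2·0 + 2| = |2| = 2; 2 = -1 — FAILS

The relation fails at x = 0, so x = 0 is a counterexample.

Answer: No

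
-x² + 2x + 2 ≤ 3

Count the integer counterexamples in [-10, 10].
Over all integers in [-10, 10], LHS − RHS is largest at x = 1, where it equals 0:
x = 1: LHS = -1² + 2·1 + 2 = 3; 3 ≤ 3 — holds
At the ends of the range:
x = -10: LHS = -(-10)² + 2·(-10) + 2 = -118; -118 ≤ 3 — holds
x = 10: LHS = -10² + 2·10 + 2 = -78; -78 ≤ 3 — holds
Hence LHS − RHS is never positive, i.e. LHS ≤ RHS throughout, so the relation holds for every integer in [-10, 10].

No counterexample appears in that range.

Answer: 0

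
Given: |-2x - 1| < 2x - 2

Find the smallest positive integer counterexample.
Testing positive integers:
x = 1: LHS = |-2·1 - 1| = |-3| = 3, RHS = 2·1 - 2 = 0; 3 < 0 — FAILS  ← smallest positive counterexample

Answer: x = 1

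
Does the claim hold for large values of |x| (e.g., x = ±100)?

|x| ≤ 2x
x = 100: LHS = |100| = 100, RHS = 2·100 = 200; 100 ≤ 200 — holds
x = -100: LHS = |-100| = 100, RHS = 2·(-100) = -200; 100 ≤ -200 — FAILS

Answer: Partially: holds for x = 100, fails for x = -100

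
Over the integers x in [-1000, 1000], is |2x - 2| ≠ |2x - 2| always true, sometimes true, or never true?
LHS − RHS = 0 at every integer in [-1000, 1000]; the two sides always agree. For instance:
x = -1000: LHS = |2·(-1000) - 2| = |-2002| = 2002, RHS = |2·(-1000) - 2| = |-2002| = 2002; 2002 ≠ 2002 — FAILS
x = 0: LHS = |2·0 - 2| = |-2| = 2, RHS = |2·0 - 2| = |-2| = 2; 2 ≠ 2 — FAILS
x = 1000: LHS = |2·1000 - 2| = |1998| = 1998, RHS = |2·1000 - 2| = |1998| = 1998; 1998 ≠ 1998 — FAILS
The sides are never unequal, so the claimed relation (≠) fails for every integer in [-1000, 1000].

No integer in the range satisfies it.

Answer: Never true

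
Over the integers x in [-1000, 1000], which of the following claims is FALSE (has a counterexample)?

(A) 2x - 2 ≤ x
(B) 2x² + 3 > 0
(A) x = 3: LHS = 2·3 - 2 = 4; 4 ≤ 3 — FAILS

(B) Over all integers in [-1000, 1000], LHS − RHS is smallest at x = 0, where it equals 3:
x = 0: LHS = 2·0² + 3 = 3; 3 > 0 — holds
At the ends of the range:
x = -1000: LHS = 2·(-1000)² + 3 = 2000003; 2000003 > 0 — holds
x = 1000: LHS = 2·1000² + 3 = 2000003; 2000003 > 0 — holds
Hence LHS − RHS is never zero or negative, i.e. LHS > RHS throughout, so the relation holds for every integer in [-1000, 1000].

Only (A) has a counterexample.

Answer: A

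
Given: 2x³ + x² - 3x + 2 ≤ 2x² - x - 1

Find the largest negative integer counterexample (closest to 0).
Testing negative integers from -1 downward:
x = -1: LHS = 2·(-1)³ + (-1)² - 3·(-1) + 2 = 4, RHS = 2·(-1)² - (-1) - 1 = 2; 4 ≤ 2 — FAILS  ← closest negative counterexample to 0

Answer: x = -1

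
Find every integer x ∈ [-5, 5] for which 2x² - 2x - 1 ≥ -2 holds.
Over all integers in [-5, 5], LHS − RHS is smallest at x = 0, where it equals 1:
x = 0: LHS = 2·0² - 2·0 - 1 = -1; -1 ≥ -2 — holds
At the ends of the range:
x = -5: LHS = 2·(-5)² - 2·(-5) - 1 = 59; 59 ≥ -2 — holds
x = 5: LHS = 2·5² - 2·5 - 1 = 39; 39 ≥ -2 — holds
Hence LHS − RHS is never negative, i.e. LHS ≥ RHS throughout, so the relation holds for every integer in [-5, 5].

Answer: All integers in [-5, 5]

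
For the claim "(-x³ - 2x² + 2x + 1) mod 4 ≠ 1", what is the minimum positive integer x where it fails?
Testing positive integers:
x = 1: LHS = (-1³ - 2·1² + 2·1 + 1) mod 4 = 0 mod 4 = 0; 0 ≠ 1 — holds
x = 2: LHS = (-2³ - 2·2² + 2·2 + 1) mod 4 = (-11) mod 4 = 1; 1 ≠ 1 — FAILS  ← smallest positive counterexample

Answer: x = 2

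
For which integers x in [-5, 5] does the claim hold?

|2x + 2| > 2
Holds for: {-5, -4, -3, 1, 2, 3, 4, 5}
Fails for: {-2, -1, 0}

Answer: {-5, -4, -3, 1, 2, 3, 4, 5}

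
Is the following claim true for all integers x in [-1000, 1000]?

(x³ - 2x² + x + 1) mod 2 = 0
The claim fails at x = 0:
x = 0: LHS = (0³ - 2·0² + 0 + 1) mod 2 = 1 mod 2 = 1; 1 = 0 — FAILS

Because a single integer refutes it, the statement is false.

Answer: False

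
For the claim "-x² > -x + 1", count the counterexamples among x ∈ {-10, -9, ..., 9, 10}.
Counterexamples in [-10, 10]: {-10, -9, -8, -7, -6, -5, -4, -3, -2, -1, 0, 1, 2, 3, 4, 5, 6, 7, 8, 9, 10}.

Counting them gives 21 values.

Answer: 21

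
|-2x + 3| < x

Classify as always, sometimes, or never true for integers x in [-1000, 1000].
Holds at x = 2: LHS = |-2·2 + 3| = |-1| = 1; 1 < 2 — holds
Fails at x = 0: LHS = |-2·0 + 3| = |3| = 3; 3 < 0 — FAILS
It is satisfied by some integers in the range but not all.

Answer: Sometimes true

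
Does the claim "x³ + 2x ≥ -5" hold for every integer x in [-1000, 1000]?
The claim fails at x = -2:
x = -2: LHS = (-2)³ + 2·(-2) = -12; -12 ≥ -5 — FAILS

Because a single integer refutes it, the statement is false.

Answer: False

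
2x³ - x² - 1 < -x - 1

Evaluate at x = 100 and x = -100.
x = 100: LHS = 2·100³ - 100² - 1 = 1989999, RHS = -100 - 1 = -101; 1989999 < -101 — FAILS
x = -100: LHS = 2·(-100)³ - (-100)² - 1 = -2010001, RHS = -(-100) - 1 = 99; -2010001 < 99 — holds

Answer: Partially: fails for x = 100, holds for x = -100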